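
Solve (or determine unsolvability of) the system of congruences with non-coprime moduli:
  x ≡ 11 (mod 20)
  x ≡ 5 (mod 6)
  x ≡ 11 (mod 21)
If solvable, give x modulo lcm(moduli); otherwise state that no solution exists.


Moduli 20, 6, 21 are not pairwise coprime, so CRT works modulo lcm(m_i) when all pairwise compatibility conditions hold.
Pairwise compatibility: gcd(m_i, m_j) must divide a_i - a_j for every pair.
Merge one congruence at a time:
  Start: x ≡ 11 (mod 20).
  Combine with x ≡ 5 (mod 6): gcd(20, 6) = 2; 5 - 11 = -6, which IS divisible by 2, so compatible.
    Write x = 11 + 20·t and substitute into x ≡ 5 (mod 6): 20·t ≡ 5 − 11 = -6 (mod 6).
    Divide the congruence (and modulus) by g = 2: 10·t ≡ -3 (mod 3).
    Reduce coefficients mod 3: 1·t ≡ 0 (mod 3).
    So t ≡ 0 (mod 3).
    Then x = 11 + 20·0 = 11, valid modulo lcm(20, 6) = 60: x ≡ 11 (mod 60).
  Combine with x ≡ 11 (mod 21): gcd(60, 21) = 3; 11 - 11 = 0, which IS divisible by 3, so compatible.
    Write x = 11 + 60·t and substitute into x ≡ 11 (mod 21): 60·t ≡ 11 − 11 = 0 (mod 21).
    Divide the congruence (and modulus) by g = 3: 20·t ≡ 0 (mod 7).
    Reduce coefficients mod 7: 6·t ≡ 0 (mod 7).
    The inverse of 6 mod 7 is 6 (since 6·6 = 36 = 5·7 + 1), so t ≡ 6·0 = 0 ≡ 0 (mod 7).
    Then x = 11 + 60·0 = 11, valid modulo lcm(60, 21) = 420: x ≡ 11 (mod 420).
Verify: 11 mod 20 = 11, 11 mod 6 = 5, 11 mod 21 = 11.

x ≡ 11 (mod 420).


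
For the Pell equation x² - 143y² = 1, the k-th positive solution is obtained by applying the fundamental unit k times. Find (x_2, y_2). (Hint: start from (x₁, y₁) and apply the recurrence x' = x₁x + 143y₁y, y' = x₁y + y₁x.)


Step 1: Find the fundamental solution (x₁, y₁) of x² - 143y² = 1.
  Expand √143 as a continued fraction. a₀ = ⌊√143⌋ = 11; iterate m_{k+1} = d_k·a_k − m_k, d_{k+1} = (143 − m_{k+1}²)/d_k, a_{k+1} = ⌊(a₀ + m_{k+1})/d_{k+1}⌋ (starting m₀ = 0, d₀ = 1), with convergents p_k = a_k·p_{k-1} + p_{k-2}, q_k = a_k·q_{k-1} + q_{k-2} (p₋₁ = 1, q₋₁ = 0):
  k = 0: a₀ = 11; p₀/q₀ = 11/1; p₀² − 143·q₀² = 121 − 143 = -22.
  k = 1: m = 11, d = 22, a = ⌊(11 + 11)/22⌋ = 1; p/q = (1·11 + 1)/(1·1 + 0) = 12/1; p² − 143·q² = 144 − 143 = 1.
  The first convergent with p² − 143·q² = 1 gives the fundamental solution (x₁, y₁) = (12, 1).
Step 2: Apply the recurrence (x_{n+1}, y_{n+1}) = (x₁x_n + 143y₁y_n, x₁y_n + y₁x_n) repeatedly.
  From (x_1, y_1) = (12, 1): x_2 = 12·12 + 143·1·1 = 287; y_2 = 12·1 + 1·12 = 24.
Step 3: Verify x_2² - 143·y_2² = 82369 - 82368 = 1 (should be 1). ✓

(x_1, y_1) = (12, 1); (x_2, y_2) = (287, 24).


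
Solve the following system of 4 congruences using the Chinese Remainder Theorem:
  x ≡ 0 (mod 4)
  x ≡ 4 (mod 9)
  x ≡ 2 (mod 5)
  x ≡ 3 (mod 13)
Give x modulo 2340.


Product of moduli M = 4 · 9 · 5 · 13 = 2340.
Merge one congruence at a time:
  Start: x ≡ 0 (mod 4).
  Combine with x ≡ 4 (mod 9); new modulus lcm = 36.
    Write x = 0 + 4·t and substitute into x ≡ 4 (mod 9): 4·t ≡ 4 − 0 = 4 (mod 9).
    The inverse of 4 mod 9 is 7 (since 4·7 = 28 = 3·9 + 1), so t ≡ 7·4 = 28 ≡ 1 (mod 9).
    Then x = 0 + 4·1 = 4, valid modulo lcm(4, 9) = 36: x ≡ 4 (mod 36).
  Combine with x ≡ 2 (mod 5); new modulus lcm = 180.
    Write x = 4 + 36·t and substitute into x ≡ 2 (mod 5): 36·t ≡ 2 − 4 = -2 (mod 5).
    Reduce coefficients mod 5: 1·t ≡ 3 (mod 5).
    So t ≡ 3 (mod 5).
    Then x = 4 + 36·3 = 112, valid modulo lcm(36, 5) = 180: x ≡ 112 (mod 180).
  Combine with x ≡ 3 (mod 13); new modulus lcm = 2340.
    Write x = 112 + 180·t and substitute into x ≡ 3 (mod 13): 180·t ≡ 3 − 112 = -109 (mod 13).
    Reduce coefficients mod 13: 11·t ≡ 8 (mod 13).
    The inverse of 11 mod 13 is 6 (since 11·6 = 66 = 5·13 + 1), so t ≡ 6·8 = 48 ≡ 9 (mod 13).
    Then x = 112 + 180·9 = 1732, valid modulo lcm(180, 13) = 2340: x ≡ 1732 (mod 2340).
Verify against each original: 1732 mod 4 = 0, 1732 mod 9 = 4, 1732 mod 5 = 2, 1732 mod 13 = 3.

x ≡ 1732 (mod 2340).


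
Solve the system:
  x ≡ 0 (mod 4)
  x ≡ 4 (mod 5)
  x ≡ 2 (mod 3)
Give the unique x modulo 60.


Moduli 4, 5, 3 are pairwise coprime; by CRT there is a unique solution modulo M = 4 · 5 · 3 = 60.
Solve pairwise, accumulating the modulus:
  Start with x ≡ 0 (mod 4).
  Combine with x ≡ 4 (mod 5): since gcd(4, 5) = 1, we get a unique residue mod 20.
    Write x = 0 + 4·t and substitute into x ≡ 4 (mod 5): 4·t ≡ 4 − 0 = 4 (mod 5).
    The inverse of 4 mod 5 is 4 (since 4·4 = 16 = 3·5 + 1), so t ≡ 4·4 = 16 ≡ 1 (mod 5).
    Then x = 0 + 4·1 = 4, valid modulo lcm(4, 5) = 20: x ≡ 4 (mod 20).
  Combine with x ≡ 2 (mod 3): since gcd(20, 3) = 1, we get a unique residue mod 60.
    Write x = 4 + 20·t and substitute into x ≡ 2 (mod 3): 20·t ≡ 2 − 4 = -2 (mod 3).
    Reduce coefficients mod 3: 2·t ≡ 1 (mod 3).
    The inverse of 2 mod 3 is 2 (since 2·2 = 4 = 1·3 + 1), so t ≡ 2·1 = 2 ≡ 2 (mod 3).
    Then x = 4 + 20·2 = 44, valid modulo lcm(20, 3) = 60: x ≡ 44 (mod 60).
Verify: 44 mod 4 = 0 ✓, 44 mod 5 = 4 ✓, 44 mod 3 = 2 ✓.

x ≡ 44 (mod 60).


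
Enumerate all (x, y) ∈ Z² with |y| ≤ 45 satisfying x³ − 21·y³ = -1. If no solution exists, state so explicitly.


The equation is x³ - 21y³ = -1. For fixed y, x³ = 21·y³ − 1, so a solution requires the RHS to be a perfect cube.
Strategy: iterate y from -45 to 45, compute RHS = 21·y³ − 1, and check whether it is a (positive or negative) perfect cube.
Check small values of y:
  y = 0: RHS = -1 = (-1)³ ⇒ x = -1 works.
  y = 1: RHS = 20 is not a perfect cube.
  y = -1: RHS = -22 is not a perfect cube.
  y = 2: RHS = 167 is not a perfect cube.
  y = -2: RHS = -169 is not a perfect cube.
  y = 3: RHS = 566 is not a perfect cube.
  y = -3: RHS = -568 is not a perfect cube.
Continuing the search up to |y| = 45 finds no further solutions beyond those listed.
Collected solutions: (-1, 0).

Solutions (with |y| ≤ 45): (-1, 0).


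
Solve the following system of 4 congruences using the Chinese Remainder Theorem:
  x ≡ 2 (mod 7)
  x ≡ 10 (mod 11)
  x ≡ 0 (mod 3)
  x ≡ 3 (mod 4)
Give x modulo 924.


Product of moduli M = 7 · 11 · 3 · 4 = 924.
Merge one congruence at a time:
  Start: x ≡ 2 (mod 7).
  Combine with x ≡ 10 (mod 11); new modulus lcm = 77.
    Write x = 2 + 7·t and substitute into x ≡ 10 (mod 11): 7·t ≡ 10 − 2 = 8 (mod 11).
    The inverse of 7 mod 11 is 8 (since 7·8 = 56 = 5·11 + 1), so t ≡ 8·8 = 64 ≡ 9 (mod 11).
    Then x = 2 + 7·9 = 65, valid modulo lcm(7, 11) = 77: x ≡ 65 (mod 77).
  Combine with x ≡ 0 (mod 3); new modulus lcm = 231.
    Write x = 65 + 77·t and substitute into x ≡ 0 (mod 3): 77·t ≡ 0 − 65 = -65 (mod 3).
    Reduce coefficients mod 3: 2·t ≡ 1 (mod 3).
    The inverse of 2 mod 3 is 2 (since 2·2 = 4 = 1·3 + 1), so t ≡ 2·1 = 2 ≡ 2 (mod 3).
    Then x = 65 + 77·2 = 219, valid modulo lcm(77, 3) = 231: x ≡ 219 (mod 231).
  Combine with x ≡ 3 (mod 4); new modulus lcm = 924.
    Write x = 219 + 231·t and substitute into x ≡ 3 (mod 4): 231·t ≡ 3 − 219 = -216 (mod 4).
    Reduce coefficients mod 4: 3·t ≡ 0 (mod 4).
    The inverse of 3 mod 4 is 3 (since 3·3 = 9 = 2·4 + 1), so t ≡ 3·0 = 0 ≡ 0 (mod 4).
    Then x = 219 + 231·0 = 219, valid modulo lcm(231, 4) = 924: x ≡ 219 (mod 924).
Verify against each original: 219 mod 7 = 2, 219 mod 11 = 10, 219 mod 3 = 0, 219 mod 4 = 3.

x ≡ 219 (mod 924).


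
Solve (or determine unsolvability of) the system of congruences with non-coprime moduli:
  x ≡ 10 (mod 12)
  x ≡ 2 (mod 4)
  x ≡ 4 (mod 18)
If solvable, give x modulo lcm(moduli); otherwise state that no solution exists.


Moduli 12, 4, 18 are not pairwise coprime, so CRT works modulo lcm(m_i) when all pairwise compatibility conditions hold.
Pairwise compatibility: gcd(m_i, m_j) must divide a_i - a_j for every pair.
Merge one congruence at a time:
  Start: x ≡ 10 (mod 12).
  Combine with x ≡ 2 (mod 4): gcd(12, 4) = 4; 2 - 10 = -8, which IS divisible by 4, so compatible.
    Write x = 10 + 12·t and substitute into x ≡ 2 (mod 4): 12·t ≡ 2 − 10 = -8 (mod 4).
    Divide the congruence (and modulus) by g = 4: 3·t ≡ -2 (mod 1).
    Modulo 1 every t works; take t = 0.
    Then x = 10 + 12·0 = 10, valid modulo lcm(12, 4) = 12: x ≡ 10 (mod 12).
  Combine with x ≡ 4 (mod 18): gcd(12, 18) = 6; 4 - 10 = -6, which IS divisible by 6, so compatible.
    Write x = 10 + 12·t and substitute into x ≡ 4 (mod 18): 12·t ≡ 4 − 10 = -6 (mod 18).
    Divide the congruence (and modulus) by g = 6: 2·t ≡ -1 (mod 3).
    Reduce coefficients mod 3: 2·t ≡ 2 (mod 3).
    The inverse of 2 mod 3 is 2 (since 2·2 = 4 = 1·3 + 1), so t ≡ 2·2 = 4 ≡ 1 (mod 3).
    Then x = 10 + 12·1 = 22, valid modulo lcm(12, 18) = 36: x ≡ 22 (mod 36).
Verify: 22 mod 12 = 10, 22 mod 4 = 2, 22 mod 18 = 4.

x ≡ 22 (mod 36).


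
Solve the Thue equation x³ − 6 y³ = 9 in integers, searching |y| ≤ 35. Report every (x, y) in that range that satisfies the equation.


The equation is x³ - 6y³ = 9. For fixed y, x³ = 6·y³ + 9, so a solution requires the RHS to be a perfect cube.
Strategy: iterate y from -35 to 35, compute RHS = 6·y³ + 9, and check whether it is a (positive or negative) perfect cube.
Check small values of y:
  y = 0: RHS = 9 is not a perfect cube.
  y = 1: RHS = 15 is not a perfect cube.
  y = -1: RHS = 3 is not a perfect cube.
  y = 2: RHS = 57 is not a perfect cube.
  y = -2: RHS = -39 is not a perfect cube.
  y = 3: RHS = 171 is not a perfect cube.
  y = -3: RHS = -153 is not a perfect cube.
Continuing the search up to |y| = 35 finds no solutions either.
No (x, y) in the scanned range satisfies the equation.

No integer solutions with |y| ≤ 35.


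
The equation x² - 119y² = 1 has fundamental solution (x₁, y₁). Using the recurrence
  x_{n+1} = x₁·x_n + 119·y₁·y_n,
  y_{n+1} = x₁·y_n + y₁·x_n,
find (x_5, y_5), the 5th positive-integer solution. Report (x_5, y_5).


Step 1: Find the fundamental solution (x₁, y₁) of x² - 119y² = 1.
  Expand √119 as a continued fraction. a₀ = ⌊√119⌋ = 10; iterate m_{k+1} = d_k·a_k − m_k, d_{k+1} = (119 − m_{k+1}²)/d_k, a_{k+1} = ⌊(a₀ + m_{k+1})/d_{k+1}⌋ (starting m₀ = 0, d₀ = 1), with convergents p_k = a_k·p_{k-1} + p_{k-2}, q_k = a_k·q_{k-1} + q_{k-2} (p₋₁ = 1, q₋₁ = 0):
  k = 0: a₀ = 10; p₀/q₀ = 10/1; p₀² − 119·q₀² = 100 − 119 = -19.
  k = 1: m = 10, d = 19, a = ⌊(10 + 10)/19⌋ = 1; p/q = (1·10 + 1)/(1·1 + 0) = 11/1; p² − 119·q² = 121 − 119 = 2.
  k = 2: m = 9, d = 2, a = ⌊(10 + 9)/2⌋ = 9; p/q = (9·11 + 10)/(9·1 + 1) = 109/10; p² − 119·q² = 11881 − 11900 = -19.
  k = 3: m = 9, d = 19, a = ⌊(10 + 9)/19⌋ = 1; p/q = (1·109 + 11)/(1·10 + 1) = 120/11; p² − 119·q² = 14400 − 14399 = 1.
  The first convergent with p² − 119·q² = 1 gives the fundamental solution (x₁, y₁) = (120, 11).
Step 2: Apply the recurrence (x_{n+1}, y_{n+1}) = (x₁x_n + 119y₁y_n, x₁y_n + y₁x_n) repeatedly.
  From (x_1, y_1) = (120, 11): x_2 = 120·120 + 119·11·11 = 28799; y_2 = 120·11 + 11·120 = 2640.
  From (x_2, y_2) = (28799, 2640): x_3 = 120·28799 + 119·11·2640 = 6911640; y_3 = 120·2640 + 11·28799 = 633589.
  From (x_3, y_3) = (6911640, 633589): x_4 = 120·6911640 + 119·11·633589 = 1658764801; y_4 = 120·633589 + 11·6911640 = 152058720.
  From (x_4, y_4) = (1658764801, 152058720): x_5 = 120·1658764801 + 119·11·152058720 = 398096640600; y_5 = 120·152058720 + 11·1658764801 = 36493459211.
Step 3: Verify x_5² - 119·y_5² = 158480935257005568360000 - 158480935257005568359999 = 1 (should be 1). ✓

(x_1, y_1) = (120, 11); (x_5, y_5) = (398096640600, 36493459211).


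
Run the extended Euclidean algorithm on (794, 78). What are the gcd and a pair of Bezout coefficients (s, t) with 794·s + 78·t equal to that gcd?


Euclidean algorithm on (794, 78) — divide until remainder is 0:
  794 = 10 · 78 + 14
  78 = 5 · 14 + 8
  14 = 1 · 8 + 6
  8 = 1 · 6 + 2
  6 = 3 · 2 + 0
gcd(794, 78) = 2.
Track Bezout coefficients alongside the remainders: start with r₀ = 794 = a·1 + b·0 (s = 1, t = 0) and r₁ = 78 = a·0 + b·1 (s = 0, t = 1); each new remainder r_{k+1} = r_{k-1} − q_k·r_k inherits s_{k+1} = s_{k-1} − q_k·s_k, t_{k+1} = t_{k-1} − q_k·t_k, so r_k = a·s_k + b·t_k at every step:
  q = 10: r = 14, s = 1 − 10·0 = 1, t = 0 − 10·1 = -10  (check: 794·1 + 78·(-10) = 14)
  q = 5: r = 8, s = 0 − 5·1 = -5, t = 1 − 5·(-10) = 51  (check: 794·(-5) + 78·51 = 8)
  q = 1: r = 6, s = 1 − 1·(-5) = 6, t = -10 − 1·51 = -61  (check: 794·6 + 78·(-61) = 6)
  q = 1: r = 2, s = -5 − 1·6 = -11, t = 51 − 1·(-61) = 112  (check: 794·(-11) + 78·112 = 2)
The row with r = 2 (the gcd) gives the Bezout coefficients s = -11, t = 112.
Result: 794 · (-11) + 78 · (112) = 2.

gcd(794, 78) = 2; s = -11, t = 112 (check: 794·(-11) + 78·112 = 2).


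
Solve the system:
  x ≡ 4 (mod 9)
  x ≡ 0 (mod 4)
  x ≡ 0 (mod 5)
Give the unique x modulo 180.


Moduli 9, 4, 5 are pairwise coprime; by CRT there is a unique solution modulo M = 9 · 4 · 5 = 180.
Solve pairwise, accumulating the modulus:
  Start with x ≡ 4 (mod 9).
  Combine with x ≡ 0 (mod 4): since gcd(9, 4) = 1, we get a unique residue mod 36.
    Write x = 4 + 9·t and substitute into x ≡ 0 (mod 4): 9·t ≡ 0 − 4 = -4 (mod 4).
    Reduce coefficients mod 4: 1·t ≡ 0 (mod 4).
    So t ≡ 0 (mod 4).
    Then x = 4 + 9·0 = 4, valid modulo lcm(9, 4) = 36: x ≡ 4 (mod 36).
  Combine with x ≡ 0 (mod 5): since gcd(36, 5) = 1, we get a unique residue mod 180.
    Write x = 4 + 36·t and substitute into x ≡ 0 (mod 5): 36·t ≡ 0 − 4 = -4 (mod 5).
    Reduce coefficients mod 5: 1·t ≡ 1 (mod 5).
    So t ≡ 1 (mod 5).
    Then x = 4 + 36·1 = 40, valid modulo lcm(36, 5) = 180: x ≡ 40 (mod 180).
Verify: 40 mod 9 = 4 ✓, 40 mod 4 = 0 ✓, 40 mod 5 = 0 ✓.

x ≡ 40 (mod 180).


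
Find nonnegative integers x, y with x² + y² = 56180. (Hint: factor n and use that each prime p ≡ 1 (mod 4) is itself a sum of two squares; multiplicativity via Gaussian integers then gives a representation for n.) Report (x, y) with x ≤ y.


Step 1: Factor n = 56180 = 2^2 · 5 · 53^2.
Step 2: Check the mod-4 condition on each prime factor: 2 = 2 (special); 5 ≡ 1 (mod 4), exponent 1; 53 ≡ 1 (mod 4), exponent 2.
All primes ≡ 3 (mod 4) appear to even exponent (or don't appear), so by the two-squares theorem n IS expressible as a sum of two squares.
Step 3: Build a representation. Group n = k² · m with k = 2 and m = 5 · 53 · 53 = 14045 (a product of primes ≡ 1 (mod 4)); a representation of m scales to one of n via (k·x)² + (k·y)² = k²(x² + y²). Each prime p ≡ 1 (mod 4) is itself a sum of two squares; find a² by testing p − a² for a perfect square:
  5: 5 − 1² = 4 = 2² ⇒ 5 = 1² + 2².
  53: 53 − 1² = 52, 53 − 2² = 49 = 7² ⇒ 53 = 2² + 7².
  Combine using the Brahmagupta–Fibonacci identity (a² + b²)(c² + d²) = (ac − bd)² + (ad + bc)² = (ac + bd)² + (ad − bc)²:
  5 · 53 = 265: from (1² + 2²)(2² + 7²), take (1·2 − 2·7, 1·7 + 2·2) = (2 − 14, 7 + 4) = (-12, 11); dropping signs (only squares matter) gives (12, 11); check 12² + 11² = 144 + 121 = 265 ✓.
  265 · 53 = 14045: from (12² + 11²)(2² + 7²), take (12·2 − 11·7, 12·7 + 11·2) = (24 − 77, 84 + 22) = (-53, 106); dropping signs (only squares matter) gives (53, 106); check 53² + 106² = 2809 + 11236 = 14045 ✓.
  Scale by k = 2: (2·53, 2·106) = (106, 212).
Step 4: Order so x ≤ y and verify: 106² + 212² = 11236 + 44944 = 56180 = n. ✓

n = 56180 = 106² + 212² (one valid representation with x ≤ y).


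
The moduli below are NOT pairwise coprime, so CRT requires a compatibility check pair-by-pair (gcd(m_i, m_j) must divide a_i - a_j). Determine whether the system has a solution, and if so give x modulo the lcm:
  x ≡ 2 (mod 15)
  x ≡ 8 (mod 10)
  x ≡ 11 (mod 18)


Moduli 15, 10, 18 are not pairwise coprime, so CRT works modulo lcm(m_i) when all pairwise compatibility conditions hold.
Pairwise compatibility: gcd(m_i, m_j) must divide a_i - a_j for every pair.
Merge one congruence at a time:
  Start: x ≡ 2 (mod 15).
  Combine with x ≡ 8 (mod 10): gcd(15, 10) = 5, and 8 - 2 = 6 is NOT divisible by 5.
    ⇒ system is inconsistent (no integer solution).

No solution (the system is inconsistent).


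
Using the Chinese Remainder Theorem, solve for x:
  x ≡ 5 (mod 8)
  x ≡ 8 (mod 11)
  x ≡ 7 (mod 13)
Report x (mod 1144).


Moduli 8, 11, 13 are pairwise coprime; by CRT there is a unique solution modulo M = 8 · 11 · 13 = 1144.
Solve pairwise, accumulating the modulus:
  Start with x ≡ 5 (mod 8).
  Combine with x ≡ 8 (mod 11): since gcd(8, 11) = 1, we get a unique residue mod 88.
    Write x = 5 + 8·t and substitute into x ≡ 8 (mod 11): 8·t ≡ 8 − 5 = 3 (mod 11).
    The inverse of 8 mod 11 is 7 (since 8·7 = 56 = 5·11 + 1), so t ≡ 7·3 = 21 ≡ 10 (mod 11).
    Then x = 5 + 8·10 = 85, valid modulo lcm(8, 11) = 88: x ≡ 85 (mod 88).
  Combine with x ≡ 7 (mod 13): since gcd(88, 13) = 1, we get a unique residue mod 1144.
    Write x = 85 + 88·t and substitute into x ≡ 7 (mod 13): 88·t ≡ 7 − 85 = -78 (mod 13).
    Reduce coefficients mod 13: 10·t ≡ 0 (mod 13).
    The inverse of 10 mod 13 is 4 (since 10·4 = 40 = 3·13 + 1), so t ≡ 4·0 = 0 ≡ 0 (mod 13).
    Then x = 85 + 88·0 = 85, valid modulo lcm(88, 13) = 1144: x ≡ 85 (mod 1144).
Verify: 85 mod 8 = 5 ✓, 85 mod 11 = 8 ✓, 85 mod 13 = 7 ✓.

x ≡ 85 (mod 1144).


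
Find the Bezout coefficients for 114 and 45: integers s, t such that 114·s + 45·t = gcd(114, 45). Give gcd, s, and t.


Euclidean algorithm on (114, 45) — divide until remainder is 0:
  114 = 2 · 45 + 24
  45 = 1 · 24 + 21
  24 = 1 · 21 + 3
  21 = 7 · 3 + 0
gcd(114, 45) = 3.
Track Bezout coefficients alongside the remainders: start with r₀ = 114 = a·1 + b·0 (s = 1, t = 0) and r₁ = 45 = a·0 + b·1 (s = 0, t = 1); each new remainder r_{k+1} = r_{k-1} − q_k·r_k inherits s_{k+1} = s_{k-1} − q_k·s_k, t_{k+1} = t_{k-1} − q_k·t_k, so r_k = a·s_k + b·t_k at every step:
  q = 2: r = 24, s = 1 − 2·0 = 1, t = 0 − 2·1 = -2  (check: 114·1 + 45·(-2) = 24)
  q = 1: r = 21, s = 0 − 1·1 = -1, t = 1 − 1·(-2) = 3  (check: 114·(-1) + 45·3 = 21)
  q = 1: r = 3, s = 1 − 1·(-1) = 2, t = -2 − 1·3 = -5  (check: 114·2 + 45·(-5) = 3)
The row with r = 3 (the gcd) gives the Bezout coefficients s = 2, t = -5.
Result: 114 · (2) + 45 · (-5) = 3.

gcd(114, 45) = 3; s = 2, t = -5 (check: 114·2 + 45·(-5) = 3).


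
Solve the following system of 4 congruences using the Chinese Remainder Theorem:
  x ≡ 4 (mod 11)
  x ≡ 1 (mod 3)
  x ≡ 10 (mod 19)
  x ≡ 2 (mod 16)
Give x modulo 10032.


Product of moduli M = 11 · 3 · 19 · 16 = 10032.
Merge one congruence at a time:
  Start: x ≡ 4 (mod 11).
  Combine with x ≡ 1 (mod 3); new modulus lcm = 33.
    Write x = 4 + 11·t and substitute into x ≡ 1 (mod 3): 11·t ≡ 1 − 4 = -3 (mod 3).
    Reduce coefficients mod 3: 2·t ≡ 0 (mod 3).
    The inverse of 2 mod 3 is 2 (since 2·2 = 4 = 1·3 + 1), so t ≡ 2·0 = 0 ≡ 0 (mod 3).
    Then x = 4 + 11·0 = 4, valid modulo lcm(11, 3) = 33: x ≡ 4 (mod 33).
  Combine with x ≡ 10 (mod 19); new modulus lcm = 627.
    Write x = 4 + 33·t and substitute into x ≡ 10 (mod 19): 33·t ≡ 10 − 4 = 6 (mod 19).
    Reduce coefficients mod 19: 14·t ≡ 6 (mod 19).
    The inverse of 14 mod 19 is 15 (since 14·15 = 210 = 11·19 + 1), so t ≡ 15·6 = 90 ≡ 14 (mod 19).
    Then x = 4 + 33·14 = 466, valid modulo lcm(33, 19) = 627: x ≡ 466 (mod 627).
  Combine with x ≡ 2 (mod 16); new modulus lcm = 10032.
    Write x = 466 + 627·t and substitute into x ≡ 2 (mod 16): 627·t ≡ 2 − 466 = -464 (mod 16).
    Reduce coefficients mod 16: 3·t ≡ 0 (mod 16).
    The inverse of 3 mod 16 is 11 (since 3·11 = 33 = 2·16 + 1), so t ≡ 11·0 = 0 ≡ 0 (mod 16).
    Then x = 466 + 627·0 = 466, valid modulo lcm(627, 16) = 10032: x ≡ 466 (mod 10032).
Verify against each original: 466 mod 11 = 4, 466 mod 3 = 1, 466 mod 19 = 10, 466 mod 16 = 2.

x ≡ 466 (mod 10032).


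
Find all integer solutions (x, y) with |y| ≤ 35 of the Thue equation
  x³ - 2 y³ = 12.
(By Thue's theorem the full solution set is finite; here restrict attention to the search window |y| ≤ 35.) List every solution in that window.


The equation is x³ - 2y³ = 12. For fixed y, x³ = 2·y³ + 12, so a solution requires the RHS to be a perfect cube.
Strategy: iterate y from -35 to 35, compute RHS = 2·y³ + 12, and check whether it is a (positive or negative) perfect cube.
Check small values of y:
  y = 0: RHS = 12 is not a perfect cube.
  y = 1: RHS = 14 is not a perfect cube.
  y = -1: RHS = 10 is not a perfect cube.
  y = 2: RHS = 28 is not a perfect cube.
  y = -2: RHS = -4 is not a perfect cube.
  y = 3: RHS = 66 is not a perfect cube.
  y = -3: RHS = -42 is not a perfect cube.
Continuing the search up to |y| = 35 finds no solutions either.
No (x, y) in the scanned range satisfies the equation.

No integer solutions with |y| ≤ 35.


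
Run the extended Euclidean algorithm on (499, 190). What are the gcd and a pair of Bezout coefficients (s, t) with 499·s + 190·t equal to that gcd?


Euclidean algorithm on (499, 190) — divide until remainder is 0:
  499 = 2 · 190 + 119
  190 = 1 · 119 + 71
  119 = 1 · 71 + 48
  71 = 1 · 48 + 23
  48 = 2 · 23 + 2
  23 = 11 · 2 + 1
  2 = 2 · 1 + 0
gcd(499, 190) = 1.
Track Bezout coefficients alongside the remainders: start with r₀ = 499 = a·1 + b·0 (s = 1, t = 0) and r₁ = 190 = a·0 + b·1 (s = 0, t = 1); each new remainder r_{k+1} = r_{k-1} − q_k·r_k inherits s_{k+1} = s_{k-1} − q_k·s_k, t_{k+1} = t_{k-1} − q_k·t_k, so r_k = a·s_k + b·t_k at every step:
  q = 2: r = 119, s = 1 − 2·0 = 1, t = 0 − 2·1 = -2  (check: 499·1 + 190·(-2) = 119)
  q = 1: r = 71, s = 0 − 1·1 = -1, t = 1 − 1·(-2) = 3  (check: 499·(-1) + 190·3 = 71)
  q = 1: r = 48, s = 1 − 1·(-1) = 2, t = -2 − 1·3 = -5  (check: 499·2 + 190·(-5) = 48)
  q = 1: r = 23, s = -1 − 1·2 = -3, t = 3 − 1·(-5) = 8  (check: 499·(-3) + 190·8 = 23)
  q = 2: r = 2, s = 2 − 2·(-3) = 8, t = -5 − 2·8 = -21  (check: 499·8 + 190·(-21) = 2)
  q = 11: r = 1, s = -3 − 11·8 = -91, t = 8 − 11·(-21) = 239  (check: 499·(-91) + 190·239 = 1)
The row with r = 1 (the gcd) gives the Bezout coefficients s = -91, t = 239.
Result: 499 · (-91) + 190 · (239) = 1.

gcd(499, 190) = 1; s = -91, t = 239 (check: 499·(-91) + 190·239 = 1).


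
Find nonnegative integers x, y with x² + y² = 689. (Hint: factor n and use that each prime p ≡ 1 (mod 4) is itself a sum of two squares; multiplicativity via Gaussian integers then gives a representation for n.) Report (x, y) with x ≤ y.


Step 1: Factor n = 689 = 13 · 53.
Step 2: Check the mod-4 condition on each prime factor: 13 ≡ 1 (mod 4), exponent 1; 53 ≡ 1 (mod 4), exponent 1.
All primes ≡ 3 (mod 4) appear to even exponent (or don't appear), so by the two-squares theorem n IS expressible as a sum of two squares.
Step 3: Build a representation. Here n = 13 · 53 is a product of primes ≡ 1 (mod 4). Each prime p ≡ 1 (mod 4) is itself a sum of two squares; find a² by testing p − a² for a perfect square:
  13: 13 − 1² = 12, 13 − 2² = 9 = 3² ⇒ 13 = 2² + 3².
  53: 53 − 1² = 52, 53 − 2² = 49 = 7² ⇒ 53 = 2² + 7².
  Combine using the Brahmagupta–Fibonacci identity (a² + b²)(c² + d²) = (ac − bd)² + (ad + bc)² = (ac + bd)² + (ad − bc)²:
  13 · 53 = 689: from (2² + 3²)(2² + 7²), take (2·2 − 3·7, 2·7 + 3·2) = (4 − 21, 14 + 6) = (-17, 20); dropping signs (only squares matter) gives (17, 20); check 17² + 20² = 289 + 400 = 689 ✓.
Step 4: Order so x ≤ y and verify: 17² + 20² = 289 + 400 = 689 = n. ✓

n = 689 = 17² + 20² (one valid representation with x ≤ y).


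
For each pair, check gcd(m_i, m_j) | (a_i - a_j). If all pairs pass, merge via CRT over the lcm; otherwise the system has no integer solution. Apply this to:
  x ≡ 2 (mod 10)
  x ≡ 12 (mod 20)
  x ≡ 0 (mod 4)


Moduli 10, 20, 4 are not pairwise coprime, so CRT works modulo lcm(m_i) when all pairwise compatibility conditions hold.
Pairwise compatibility: gcd(m_i, m_j) must divide a_i - a_j for every pair.
Merge one congruence at a time:
  Start: x ≡ 2 (mod 10).
  Combine with x ≡ 12 (mod 20): gcd(10, 20) = 10; 12 - 2 = 10, which IS divisible by 10, so compatible.
    Write x = 2 + 10·t and substitute into x ≡ 12 (mod 20): 10·t ≡ 12 − 2 = 10 (mod 20).
    Divide the congruence (and modulus) by g = 10: 1·t ≡ 1 (mod 2).
    So t ≡ 1 (mod 2).
    Then x = 2 + 10·1 = 12, valid modulo lcm(10, 20) = 20: x ≡ 12 (mod 20).
  Combine with x ≡ 0 (mod 4): gcd(20, 4) = 4; 0 - 12 = -12, which IS divisible by 4, so compatible.
    Write x = 12 + 20·t and substitute into x ≡ 0 (mod 4): 20·t ≡ 0 − 12 = -12 (mod 4).
    Divide the congruence (and modulus) by g = 4: 5·t ≡ -3 (mod 1).
    Modulo 1 every t works; take t = 0.
    Then x = 12 + 20·0 = 12, valid modulo lcm(20, 4) = 20: x ≡ 12 (mod 20).
Verify: 12 mod 10 = 2, 12 mod 20 = 12, 12 mod 4 = 0.

x ≡ 12 (mod 20).


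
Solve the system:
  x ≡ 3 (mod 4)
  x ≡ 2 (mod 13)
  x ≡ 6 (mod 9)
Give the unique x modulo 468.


Moduli 4, 13, 9 are pairwise coprime; by CRT there is a unique solution modulo M = 4 · 13 · 9 = 468.
Solve pairwise, accumulating the modulus:
  Start with x ≡ 3 (mod 4).
  Combine with x ≡ 2 (mod 13): since gcd(4, 13) = 1, we get a unique residue mod 52.
    Write x = 3 + 4·t and substitute into x ≡ 2 (mod 13): 4·t ≡ 2 − 3 = -1 (mod 13).
    Reduce coefficients mod 13: 4·t ≡ 12 (mod 13).
    The inverse of 4 mod 13 is 10 (since 4·10 = 40 = 3·13 + 1), so t ≡ 10·12 = 120 ≡ 3 (mod 13).
    Then x = 3 + 4·3 = 15, valid modulo lcm(4, 13) = 52: x ≡ 15 (mod 52).
  Combine with x ≡ 6 (mod 9): since gcd(52, 9) = 1, we get a unique residue mod 468.
    Write x = 15 + 52·t and substitute into x ≡ 6 (mod 9): 52·t ≡ 6 − 15 = -9 (mod 9).
    Reduce coefficients mod 9: 7·t ≡ 0 (mod 9).
    The inverse of 7 mod 9 is 4 (since 7·4 = 28 = 3·9 + 1), so t ≡ 4·0 = 0 ≡ 0 (mod 9).
    Then x = 15 + 52·0 = 15, valid modulo lcm(52, 9) = 468: x ≡ 15 (mod 468).
Verify: 15 mod 4 = 3 ✓, 15 mod 13 = 2 ✓, 15 mod 9 = 6 ✓.

x ≡ 15 (mod 468).


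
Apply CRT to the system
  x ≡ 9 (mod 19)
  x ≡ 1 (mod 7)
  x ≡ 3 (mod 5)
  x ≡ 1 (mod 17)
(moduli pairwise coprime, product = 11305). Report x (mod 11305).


Product of moduli M = 19 · 7 · 5 · 17 = 11305.
Merge one congruence at a time:
  Start: x ≡ 9 (mod 19).
  Combine with x ≡ 1 (mod 7); new modulus lcm = 133.
    Write x = 9 + 19·t and substitute into x ≡ 1 (mod 7): 19·t ≡ 1 − 9 = -8 (mod 7).
    Reduce coefficients mod 7: 5·t ≡ 6 (mod 7).
    The inverse of 5 mod 7 is 3 (since 5·3 = 15 = 2·7 + 1), so t ≡ 3·6 = 18 ≡ 4 (mod 7).
    Then x = 9 + 19·4 = 85, valid modulo lcm(19, 7) = 133: x ≡ 85 (mod 133).
  Combine with x ≡ 3 (mod 5); new modulus lcm = 665.
    Write x = 85 + 133·t and substitute into x ≡ 3 (mod 5): 133·t ≡ 3 − 85 = -82 (mod 5).
    Reduce coefficients mod 5: 3·t ≡ 3 (mod 5).
    The inverse of 3 mod 5 is 2 (since 3·2 = 6 = 1·5 + 1), so t ≡ 2·3 = 6 ≡ 1 (mod 5).
    Then x = 85 + 133·1 = 218, valid modulo lcm(133, 5) = 665: x ≡ 218 (mod 665).
  Combine with x ≡ 1 (mod 17); new modulus lcm = 11305.
    Write x = 218 + 665·t and substitute into x ≡ 1 (mod 17): 665·t ≡ 1 − 218 = -217 (mod 17).
    Reduce coefficients mod 17: 2·t ≡ 4 (mod 17).
    The inverse of 2 mod 17 is 9 (since 2·9 = 18 = 1·17 + 1), so t ≡ 9·4 = 36 ≡ 2 (mod 17).
    Then x = 218 + 665·2 = 1548, valid modulo lcm(665, 17) = 11305: x ≡ 1548 (mod 11305).
Verify against each original: 1548 mod 19 = 9, 1548 mod 7 = 1, 1548 mod 5 = 3, 1548 mod 17 = 1.

x ≡ 1548 (mod 11305).


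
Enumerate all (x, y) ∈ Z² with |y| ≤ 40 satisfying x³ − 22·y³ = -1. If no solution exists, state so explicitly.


The equation is x³ - 22y³ = -1. For fixed y, x³ = 22·y³ − 1, so a solution requires the RHS to be a perfect cube.
Strategy: iterate y from -40 to 40, compute RHS = 22·y³ − 1, and check whether it is a (positive or negative) perfect cube.
Check small values of y:
  y = 0: RHS = -1 = (-1)³ ⇒ x = -1 works.
  y = 1: RHS = 21 is not a perfect cube.
  y = -1: RHS = -23 is not a perfect cube.
  y = 2: RHS = 175 is not a perfect cube.
  y = -2: RHS = -177 is not a perfect cube.
  y = 3: RHS = 593 is not a perfect cube.
  y = -3: RHS = -595 is not a perfect cube.
Continuing the search up to |y| = 40 finds no further solutions beyond those listed.
Collected solutions: (-1, 0).

Solutions (with |y| ≤ 40): (-1, 0).


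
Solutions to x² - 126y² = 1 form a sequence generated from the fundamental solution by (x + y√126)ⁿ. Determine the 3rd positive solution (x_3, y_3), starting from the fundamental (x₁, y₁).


Step 1: Find the fundamental solution (x₁, y₁) of x² - 126y² = 1.
  Expand √126 as a continued fraction. a₀ = ⌊√126⌋ = 11; iterate m_{k+1} = d_k·a_k − m_k, d_{k+1} = (126 − m_{k+1}²)/d_k, a_{k+1} = ⌊(a₀ + m_{k+1})/d_{k+1}⌋ (starting m₀ = 0, d₀ = 1), with convergents p_k = a_k·p_{k-1} + p_{k-2}, q_k = a_k·q_{k-1} + q_{k-2} (p₋₁ = 1, q₋₁ = 0):
  k = 0: a₀ = 11; p₀/q₀ = 11/1; p₀² − 126·q₀² = 121 − 126 = -5.
  k = 1: m = 11, d = 5, a = ⌊(11 + 11)/5⌋ = 4; p/q = (4·11 + 1)/(4·1 + 0) = 45/4; p² − 126·q² = 2025 − 2016 = 9.
  k = 2: m = 9, d = 9, a = ⌊(11 + 9)/9⌋ = 2; p/q = (2·45 + 11)/(2·4 + 1) = 101/9; p² − 126·q² = 10201 − 10206 = -5.
  k = 3: m = 9, d = 5, a = ⌊(11 + 9)/5⌋ = 4; p/q = (4·101 + 45)/(4·9 + 4) = 449/40; p² − 126·q² = 201601 − 201600 = 1.
  The first convergent with p² − 126·q² = 1 gives the fundamental solution (x₁, y₁) = (449, 40).
Step 2: Apply the recurrence (x_{n+1}, y_{n+1}) = (x₁x_n + 126y₁y_n, x₁y_n + y₁x_n) repeatedly.
  From (x_1, y_1) = (449, 40): x_2 = 449·449 + 126·40·40 = 403201; y_2 = 449·40 + 40·449 = 35920.
  From (x_2, y_2) = (403201, 35920): x_3 = 449·403201 + 126·40·35920 = 362074049; y_3 = 449·35920 + 40·403201 = 32256120.
Step 3: Verify x_3² - 126·y_3² = 131097616959254401 - 131097616959254400 = 1 (should be 1). ✓

(x_1, y_1) = (449, 40); (x_3, y_3) = (362074049, 32256120).


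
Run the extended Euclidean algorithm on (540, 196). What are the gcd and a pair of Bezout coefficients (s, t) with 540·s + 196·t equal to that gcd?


Euclidean algorithm on (540, 196) — divide until remainder is 0:
  540 = 2 · 196 + 148
  196 = 1 · 148 + 48
  148 = 3 · 48 + 4
  48 = 12 · 4 + 0
gcd(540, 196) = 4.
Track Bezout coefficients alongside the remainders: start with r₀ = 540 = a·1 + b·0 (s = 1, t = 0) and r₁ = 196 = a·0 + b·1 (s = 0, t = 1); each new remainder r_{k+1} = r_{k-1} − q_k·r_k inherits s_{k+1} = s_{k-1} − q_k·s_k, t_{k+1} = t_{k-1} − q_k·t_k, so r_k = a·s_k + b·t_k at every step:
  q = 2: r = 148, s = 1 − 2·0 = 1, t = 0 − 2·1 = -2  (check: 540·1 + 196·(-2) = 148)
  q = 1: r = 48, s = 0 − 1·1 = -1, t = 1 − 1·(-2) = 3  (check: 540·(-1) + 196·3 = 48)
  q = 3: r = 4, s = 1 − 3·(-1) = 4, t = -2 − 3·3 = -11  (check: 540·4 + 196·(-11) = 4)
The row with r = 4 (the gcd) gives the Bezout coefficients s = 4, t = -11.
Result: 540 · (4) + 196 · (-11) = 4.

gcd(540, 196) = 4; s = 4, t = -11 (check: 540·4 + 196·(-11) = 4).


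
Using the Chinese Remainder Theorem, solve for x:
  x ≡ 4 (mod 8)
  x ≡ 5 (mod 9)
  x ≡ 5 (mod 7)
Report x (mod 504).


Moduli 8, 9, 7 are pairwise coprime; by CRT there is a unique solution modulo M = 8 · 9 · 7 = 504.
Solve pairwise, accumulating the modulus:
  Start with x ≡ 4 (mod 8).
  Combine with x ≡ 5 (mod 9): since gcd(8, 9) = 1, we get a unique residue mod 72.
    Write x = 4 + 8·t and substitute into x ≡ 5 (mod 9): 8·t ≡ 5 − 4 = 1 (mod 9).
    The inverse of 8 mod 9 is 8 (since 8·8 = 64 = 7·9 + 1), so t ≡ 8·1 = 8 ≡ 8 (mod 9).
    Then x = 4 + 8·8 = 68, valid modulo lcm(8, 9) = 72: x ≡ 68 (mod 72).
  Combine with x ≡ 5 (mod 7): since gcd(72, 7) = 1, we get a unique residue mod 504.
    Write x = 68 + 72·t and substitute into x ≡ 5 (mod 7): 72·t ≡ 5 − 68 = -63 (mod 7).
    Reduce coefficients mod 7: 2·t ≡ 0 (mod 7).
    The inverse of 2 mod 7 is 4 (since 2·4 = 8 = 1·7 + 1), so t ≡ 4·0 = 0 ≡ 0 (mod 7).
    Then x = 68 + 72·0 = 68, valid modulo lcm(72, 7) = 504: x ≡ 68 (mod 504).
Verify: 68 mod 8 = 4 ✓, 68 mod 9 = 5 ✓, 68 mod 7 = 5 ✓.

x ≡ 68 (mod 504).


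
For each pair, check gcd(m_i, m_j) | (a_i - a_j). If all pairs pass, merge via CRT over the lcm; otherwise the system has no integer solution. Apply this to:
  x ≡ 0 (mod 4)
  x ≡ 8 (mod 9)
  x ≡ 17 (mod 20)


Moduli 4, 9, 20 are not pairwise coprime, so CRT works modulo lcm(m_i) when all pairwise compatibility conditions hold.
Pairwise compatibility: gcd(m_i, m_j) must divide a_i - a_j for every pair.
Merge one congruence at a time:
  Start: x ≡ 0 (mod 4).
  Combine with x ≡ 8 (mod 9): gcd(4, 9) = 1; 8 - 0 = 8, which IS divisible by 1, so compatible.
    Write x = 0 + 4·t and substitute into x ≡ 8 (mod 9): 4·t ≡ 8 − 0 = 8 (mod 9).
    The inverse of 4 mod 9 is 7 (since 4·7 = 28 = 3·9 + 1), so t ≡ 7·8 = 56 ≡ 2 (mod 9).
    Then x = 0 + 4·2 = 8, valid modulo lcm(4, 9) = 36: x ≡ 8 (mod 36).
  Combine with x ≡ 17 (mod 20): gcd(36, 20) = 4, and 17 - 8 = 9 is NOT divisible by 4.
    ⇒ system is inconsistent (no integer solution).

No solution (the system is inconsistent).


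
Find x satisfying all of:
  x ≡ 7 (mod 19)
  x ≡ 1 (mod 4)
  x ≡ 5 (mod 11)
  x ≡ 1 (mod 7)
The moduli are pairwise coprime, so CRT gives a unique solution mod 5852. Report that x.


Product of moduli M = 19 · 4 · 11 · 7 = 5852.
Merge one congruence at a time:
  Start: x ≡ 7 (mod 19).
  Combine with x ≡ 1 (mod 4); new modulus lcm = 76.
    Write x = 7 + 19·t and substitute into x ≡ 1 (mod 4): 19·t ≡ 1 − 7 = -6 (mod 4).
    Reduce coefficients mod 4: 3·t ≡ 2 (mod 4).
    The inverse of 3 mod 4 is 3 (since 3·3 = 9 = 2·4 + 1), so t ≡ 3·2 = 6 ≡ 2 (mod 4).
    Then x = 7 + 19·2 = 45, valid modulo lcm(19, 4) = 76: x ≡ 45 (mod 76).
  Combine with x ≡ 5 (mod 11); new modulus lcm = 836.
    Write x = 45 + 76·t and substitute into x ≡ 5 (mod 11): 76·t ≡ 5 − 45 = -40 (mod 11).
    Reduce coefficients mod 11: 10·t ≡ 4 (mod 11).
    The inverse of 10 mod 11 is 10 (since 10·10 = 100 = 9·11 + 1), so t ≡ 10·4 = 40 ≡ 7 (mod 11).
    Then x = 45 + 76·7 = 577, valid modulo lcm(76, 11) = 836: x ≡ 577 (mod 836).
  Combine with x ≡ 1 (mod 7); new modulus lcm = 5852.
    Write x = 577 + 836·t and substitute into x ≡ 1 (mod 7): 836·t ≡ 1 − 577 = -576 (mod 7).
    Reduce coefficients mod 7: 3·t ≡ 5 (mod 7).
    The inverse of 3 mod 7 is 5 (since 3·5 = 15 = 2·7 + 1), so t ≡ 5·5 = 25 ≡ 4 (mod 7).
    Then x = 577 + 836·4 = 3921, valid modulo lcm(836, 7) = 5852: x ≡ 3921 (mod 5852).
Verify against each original: 3921 mod 19 = 7, 3921 mod 4 = 1, 3921 mod 11 = 5, 3921 mod 7 = 1.

x ≡ 3921 (mod 5852).


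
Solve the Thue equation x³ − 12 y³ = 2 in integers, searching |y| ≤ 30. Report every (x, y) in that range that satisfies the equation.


The equation is x³ - 12y³ = 2. For fixed y, x³ = 12·y³ + 2, so a solution requires the RHS to be a perfect cube.
Strategy: iterate y from -30 to 30, compute RHS = 12·y³ + 2, and check whether it is a (positive or negative) perfect cube.
Check small values of y:
  y = 0: RHS = 2 is not a perfect cube.
  y = 1: RHS = 14 is not a perfect cube.
  y = -1: RHS = -10 is not a perfect cube.
  y = 2: RHS = 98 is not a perfect cube.
  y = -2: RHS = -94 is not a perfect cube.
  y = 3: RHS = 326 is not a perfect cube.
  y = -3: RHS = -322 is not a perfect cube.
Continuing the search up to |y| = 30 finds no solutions either.
No (x, y) in the scanned range satisfies the equation.

No integer solutions with |y| ≤ 30.


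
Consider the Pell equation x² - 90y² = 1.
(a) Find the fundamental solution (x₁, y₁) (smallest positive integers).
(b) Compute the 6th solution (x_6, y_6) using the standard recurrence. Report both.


Step 1: Find the fundamental solution (x₁, y₁) of x² - 90y² = 1.
  Expand √90 as a continued fraction. a₀ = ⌊√90⌋ = 9; iterate m_{k+1} = d_k·a_k − m_k, d_{k+1} = (90 − m_{k+1}²)/d_k, a_{k+1} = ⌊(a₀ + m_{k+1})/d_{k+1}⌋ (starting m₀ = 0, d₀ = 1), with convergents p_k = a_k·p_{k-1} + p_{k-2}, q_k = a_k·q_{k-1} + q_{k-2} (p₋₁ = 1, q₋₁ = 0):
  k = 0: a₀ = 9; p₀/q₀ = 9/1; p₀² − 90·q₀² = 81 − 90 = -9.
  k = 1: m = 9, d = 9, a = ⌊(9 + 9)/9⌋ = 2; p/q = (2·9 + 1)/(2·1 + 0) = 19/2; p² − 90·q² = 361 − 360 = 1.
  The first convergent with p² − 90·q² = 1 gives the fundamental solution (x₁, y₁) = (19, 2).
Step 2: Apply the recurrence (x_{n+1}, y_{n+1}) = (x₁x_n + 90y₁y_n, x₁y_n + y₁x_n) repeatedly.
  From (x_1, y_1) = (19, 2): x_2 = 19·19 + 90·2·2 = 721; y_2 = 19·2 + 2·19 = 76.
  From (x_2, y_2) = (721, 76): x_3 = 19·721 + 90·2·76 = 27379; y_3 = 19·76 + 2·721 = 2886.
  From (x_3, y_3) = (27379, 2886): x_4 = 19·27379 + 90·2·2886 = 1039681; y_4 = 19·2886 + 2·27379 = 109592.
  From (x_4, y_4) = (1039681, 109592): x_5 = 19·1039681 + 90·2·109592 = 39480499; y_5 = 19·109592 + 2·1039681 = 4161610.
  From (x_5, y_5) = (39480499, 4161610): x_6 = 19·39480499 + 90·2·4161610 = 1499219281; y_6 = 19·4161610 + 2·39480499 = 158031588.
Step 3: Verify x_6² - 90·y_6² = 2247658452522156961 - 2247658452522156960 = 1 (should be 1). ✓

(x_1, y_1) = (19, 2); (x_6, y_6) = (1499219281, 158031588).


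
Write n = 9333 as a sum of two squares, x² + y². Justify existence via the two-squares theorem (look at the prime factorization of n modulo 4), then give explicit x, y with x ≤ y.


Step 1: Factor n = 9333 = 3^2 · 17 · 61.
Step 2: Check the mod-4 condition on each prime factor: 3 ≡ 3 (mod 4), exponent 2 (must be even); 17 ≡ 1 (mod 4), exponent 1; 61 ≡ 1 (mod 4), exponent 1.
All primes ≡ 3 (mod 4) appear to even exponent (or don't appear), so by the two-squares theorem n IS expressible as a sum of two squares.
Step 3: Build a representation. Group n = k² · m with k = 3 and m = 17 · 61 = 1037 (a product of primes ≡ 1 (mod 4)); a representation of m scales to one of n via (k·x)² + (k·y)² = k²(x² + y²). Each prime p ≡ 1 (mod 4) is itself a sum of two squares; find a² by testing p − a² for a perfect square:
  17: 17 − 1² = 16 = 4² ⇒ 17 = 1² + 4².
  61: 61 − 1² = 60, 61 − 2² = 57, 61 − 3² = 52, 61 − 4² = 45, 61 − 5² = 36 = 6² ⇒ 61 = 5² + 6².
  Combine using the Brahmagupta–Fibonacci identity (a² + b²)(c² + d²) = (ac − bd)² + (ad + bc)² = (ac + bd)² + (ad − bc)²:
  17 · 61 = 1037: from (1² + 4²)(5² + 6²), take (1·5 − 4·6, 1·6 + 4·5) = (5 − 24, 6 + 20) = (-19, 26); dropping signs (only squares matter) gives (19, 26); check 19² + 26² = 361 + 676 = 1037 ✓.
  Scale by k = 3: (3·19, 3·26) = (57, 78).
Step 4: Order so x ≤ y and verify: 57² + 78² = 3249 + 6084 = 9333 = n. ✓

n = 9333 = 57² + 78² (one valid representation with x ≤ y).


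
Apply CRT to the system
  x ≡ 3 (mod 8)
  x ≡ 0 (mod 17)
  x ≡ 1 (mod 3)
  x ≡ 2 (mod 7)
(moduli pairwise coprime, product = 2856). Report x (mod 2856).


Product of moduli M = 8 · 17 · 3 · 7 = 2856.
Merge one congruence at a time:
  Start: x ≡ 3 (mod 8).
  Combine with x ≡ 0 (mod 17); new modulus lcm = 136.
    Write x = 3 + 8·t and substitute into x ≡ 0 (mod 17): 8·t ≡ 0 − 3 = -3 (mod 17).
    Reduce coefficients mod 17: 8·t ≡ 14 (mod 17).
    The inverse of 8 mod 17 is 15 (since 8·15 = 120 = 7·17 + 1), so t ≡ 15·14 = 210 ≡ 6 (mod 17).
    Then x = 3 + 8·6 = 51, valid modulo lcm(8, 17) = 136: x ≡ 51 (mod 136).
  Combine with x ≡ 1 (mod 3); new modulus lcm = 408.
    Write x = 51 + 136·t and substitute into x ≡ 1 (mod 3): 136·t ≡ 1 − 51 = -50 (mod 3).
    Reduce coefficients mod 3: 1·t ≡ 1 (mod 3).
    So t ≡ 1 (mod 3).
    Then x = 51 + 136·1 = 187, valid modulo lcm(136, 3) = 408: x ≡ 187 (mod 408).
  Combine with x ≡ 2 (mod 7); new modulus lcm = 2856.
    Write x = 187 + 408·t and substitute into x ≡ 2 (mod 7): 408·t ≡ 2 − 187 = -185 (mod 7).
    Reduce coefficients mod 7: 2·t ≡ 4 (mod 7).
    The inverse of 2 mod 7 is 4 (since 2·4 = 8 = 1·7 + 1), so t ≡ 4·4 = 16 ≡ 2 (mod 7).
    Then x = 187 + 408·2 = 1003, valid modulo lcm(408, 7) = 2856: x ≡ 1003 (mod 2856).
Verify against each original: 1003 mod 8 = 3, 1003 mod 17 = 0, 1003 mod 3 = 1, 1003 mod 7 = 2.

x ≡ 1003 (mod 2856).
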